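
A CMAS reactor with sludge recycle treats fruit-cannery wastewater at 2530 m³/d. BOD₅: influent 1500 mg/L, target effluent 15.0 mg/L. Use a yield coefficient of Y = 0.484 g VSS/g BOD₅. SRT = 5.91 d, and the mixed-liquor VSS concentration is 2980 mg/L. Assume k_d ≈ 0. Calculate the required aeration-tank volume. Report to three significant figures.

With k_d = 0 the design equation reduces to V = Y Q (S₀−S) θ_c / X = 0.484 × 2530 × (1500 − 15.0) × 5.91 / 2980 = 3606 m³.

V ≈ 3610 m³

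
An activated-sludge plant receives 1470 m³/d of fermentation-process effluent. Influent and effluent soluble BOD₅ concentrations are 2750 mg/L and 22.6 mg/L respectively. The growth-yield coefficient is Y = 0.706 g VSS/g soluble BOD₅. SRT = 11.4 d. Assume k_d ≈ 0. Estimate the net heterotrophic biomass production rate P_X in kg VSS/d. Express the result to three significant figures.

With endogenous decay neglected, the observed yield equals the true yield: Y_obs = Y = 0.706 g VSS/g soluble BOD₅.
ΔS = 2750 − 22.6 = 2727 mg/L, so the substrate removal rate is 1470 × 2727/1000 = 4009 kg soluble BOD₅/d.
Biomass produced: P_X = Y_obs·Q·ΔS = 0.7060 × 4009 ≈ 2831 kg VSS/d.

P_X ≈ 2830 kg VSS/d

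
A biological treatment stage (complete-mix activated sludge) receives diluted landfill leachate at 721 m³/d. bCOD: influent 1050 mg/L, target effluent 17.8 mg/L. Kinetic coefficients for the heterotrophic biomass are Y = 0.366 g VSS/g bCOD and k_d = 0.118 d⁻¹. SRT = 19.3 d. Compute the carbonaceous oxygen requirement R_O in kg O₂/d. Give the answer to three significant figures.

Y_obs = Y / (1 + k_d θ_c) = 0.366 / (1 + 0.118 × 19.3) = 0.366 / 3.277 = 0.1117.
Q·(S₀ − S) = 721 × (1050 − 17.8) × 10⁻³ = 744.2 kg/d removed.
Biomass synthesised: P_X = Y_obs × 744.2 = 83.11 kg VSS/d.
R_O = Q·(S₀ − S) − 1.42·P_X = 744.2 − 1.42 × 83.11 = 626.2 kg O₂/d.

R_O ≈ 626 kg O₂/d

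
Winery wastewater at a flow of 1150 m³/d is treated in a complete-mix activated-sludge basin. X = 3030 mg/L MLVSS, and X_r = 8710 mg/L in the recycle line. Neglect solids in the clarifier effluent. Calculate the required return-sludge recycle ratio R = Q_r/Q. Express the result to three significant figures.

Mass balance around the secondary clarifier (neglecting effluent solids): R = X / (X_r − X) = 3030 / (8710 − 3030) = 0.5335.

R ≈ 0.533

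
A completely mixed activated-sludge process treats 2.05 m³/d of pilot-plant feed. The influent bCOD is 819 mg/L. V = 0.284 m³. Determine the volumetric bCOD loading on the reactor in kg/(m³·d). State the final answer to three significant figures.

Applied bCOD load per unit volume = Q·S₀/V = (2.05 × 819/1000)/0.2840 = 5.912 kg bCOD·m⁻³·d⁻¹.

L_v ≈ 5.91 kg bCOD/(m³·d)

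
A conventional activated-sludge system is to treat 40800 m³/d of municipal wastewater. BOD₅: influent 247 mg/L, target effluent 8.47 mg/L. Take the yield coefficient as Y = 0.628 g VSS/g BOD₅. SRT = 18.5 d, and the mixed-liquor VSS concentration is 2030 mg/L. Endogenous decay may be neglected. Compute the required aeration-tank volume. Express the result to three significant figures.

V ≈ 55700 m³

With k_d = 0 the design equation reduces to V = Y Q (S₀−S) θ_c / X = 0.628 × 40800 × (247 − 8.47) × 18.5 / 2030 = 55698 m³.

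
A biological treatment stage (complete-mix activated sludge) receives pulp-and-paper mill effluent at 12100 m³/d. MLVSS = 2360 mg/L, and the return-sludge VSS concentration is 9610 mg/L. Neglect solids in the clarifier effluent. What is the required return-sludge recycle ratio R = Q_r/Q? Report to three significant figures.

R = Q_r/Q = X/(X_r − X) = 2360 / (9610 − 2360) = 0.3255.

R ≈ 0.326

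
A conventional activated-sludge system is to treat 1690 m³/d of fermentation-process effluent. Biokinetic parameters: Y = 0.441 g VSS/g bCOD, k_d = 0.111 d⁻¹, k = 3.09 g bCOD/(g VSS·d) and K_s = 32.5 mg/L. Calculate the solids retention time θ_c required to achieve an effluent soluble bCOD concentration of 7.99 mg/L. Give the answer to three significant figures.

At the target effluent, Y k S/(K_s+S) = 0.441×3.09×7.99/40.49 = 0.2689 d⁻¹.
Then 1/θ_c = μ − k_d = 0.2689 − 0.111 = 0.1579 d⁻¹, giving θ_c = 6.333 d.

θ_c ≈ 6.33 d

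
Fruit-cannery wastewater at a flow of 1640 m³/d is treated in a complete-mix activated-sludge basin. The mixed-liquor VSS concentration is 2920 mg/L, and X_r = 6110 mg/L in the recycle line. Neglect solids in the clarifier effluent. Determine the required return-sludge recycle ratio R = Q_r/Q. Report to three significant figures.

R = Q_r/Q = X/(X_r − X) = 2920 / (6110 − 2920) = 0.9154.

R ≈ 0.915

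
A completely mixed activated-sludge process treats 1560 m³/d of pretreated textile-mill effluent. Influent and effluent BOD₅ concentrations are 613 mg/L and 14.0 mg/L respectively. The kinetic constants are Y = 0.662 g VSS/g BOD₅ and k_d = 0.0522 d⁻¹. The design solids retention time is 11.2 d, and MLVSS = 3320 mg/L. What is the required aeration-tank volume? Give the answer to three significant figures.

V ≈ 1320 m³

From the SRT design equation V = Y Q (S₀−S) θ_c / [X (1 + k_d θ_c)] = 0.662 × 1560 × (613 − 14.0) × 11.2 / [3320 × (1 + 0.0522 × 11.2)] = 6.93×10^6 / 5261 = 1317 m³.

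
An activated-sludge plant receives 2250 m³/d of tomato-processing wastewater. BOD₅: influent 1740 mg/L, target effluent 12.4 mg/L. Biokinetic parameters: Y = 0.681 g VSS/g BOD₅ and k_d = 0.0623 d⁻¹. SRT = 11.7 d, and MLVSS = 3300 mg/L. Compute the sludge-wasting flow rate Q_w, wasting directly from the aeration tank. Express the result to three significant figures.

Q_w ≈ 464 m³/d

Rearranging the biomass balance for a CMAS with decay, V = Y·Q·ΔS·θ_c / [X·(1+k_d θ_c)] = 0.681 × 2250 × (1740 − 12.4) × 11.7 / [3300 × (1 + 0.0623 × 11.7)] = 3.1×10^7 / 5705 = 5428 m³.
Wasting from the aeration tank: Q_w = V / θ_c = 5428 / 11.7 = 464.0 m³/d.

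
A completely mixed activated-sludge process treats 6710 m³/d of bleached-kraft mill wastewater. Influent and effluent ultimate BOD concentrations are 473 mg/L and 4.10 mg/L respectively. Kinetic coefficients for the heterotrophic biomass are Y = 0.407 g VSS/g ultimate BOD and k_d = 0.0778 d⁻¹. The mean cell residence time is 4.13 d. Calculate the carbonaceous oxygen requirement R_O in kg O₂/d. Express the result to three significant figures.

R_O ≈ 1770 kg O₂/d

Observed yield with endogenous decay: Y_obs = Y / (1 + k_d·θ_c) = 0.407 / (1 + 0.0778 × 4.13) = 0.407 / 1.321 = 0.3080 g VSS/g ultimate BOD.
ΔS = 473 − 4.10 = 468.9 mg/L, so the substrate removal rate is 6710 × 468.9/1000 = 3146 kg ultimate BOD/d.
Biomass synthesised: P_X = Y_obs × 3146 = 969.2 kg VSS/d.
R_O = Q·ΔS − 1.42 P_X = 3146 − 1376 = 1770 kg O₂/d.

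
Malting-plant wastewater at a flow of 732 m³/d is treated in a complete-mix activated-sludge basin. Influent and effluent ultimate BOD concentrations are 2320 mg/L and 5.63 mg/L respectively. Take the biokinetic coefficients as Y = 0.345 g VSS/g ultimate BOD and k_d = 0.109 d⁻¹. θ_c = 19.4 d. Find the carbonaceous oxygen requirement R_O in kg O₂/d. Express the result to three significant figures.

R_O ≈ 1430 kg O₂/d

Y_obs = Y / (1 + k_d θ_c) = 0.345 / (1 + 0.109 × 19.4) = 0.345 / 3.115 = 0.1108.
Mass of ultimate BOD removed per day: Q(S₀ − S) = 732 × 2314 g/m³ = 1694 kg/d.
P_X = Y_obs·Q·(S₀ − S) = 0.1108 × 1694 = 187.7 kg VSS/d.
R_O = Q·ΔS − 1.42 P_X = 1694 − 266.5 = 1428 kg O₂/d.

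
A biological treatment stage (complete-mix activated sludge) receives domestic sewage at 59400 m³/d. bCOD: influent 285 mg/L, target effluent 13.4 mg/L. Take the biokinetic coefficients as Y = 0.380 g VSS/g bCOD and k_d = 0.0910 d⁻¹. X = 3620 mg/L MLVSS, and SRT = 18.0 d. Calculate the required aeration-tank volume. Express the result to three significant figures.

V ≈ 11600 m³

From the SRT design equation V = Y Q (S₀−S) θ_c / [X (1 + k_d θ_c)] = 0.380 × 59400 × (285 − 13.4) × 18.0 / [3620 × (1 + 0.0910 × 18.0)] = 1.1×10^8 / 9550 = 11556 m³.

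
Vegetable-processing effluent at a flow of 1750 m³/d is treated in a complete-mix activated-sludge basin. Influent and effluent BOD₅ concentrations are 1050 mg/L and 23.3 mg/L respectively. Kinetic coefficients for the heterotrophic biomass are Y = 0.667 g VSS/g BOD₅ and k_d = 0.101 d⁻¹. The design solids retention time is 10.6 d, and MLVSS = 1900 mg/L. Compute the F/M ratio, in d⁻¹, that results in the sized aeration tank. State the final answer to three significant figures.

Rearranging the biomass balance for a CMAS with decay, V = Y·Q·ΔS·θ_c / [X·(1+k_d θ_c)] = 0.667 × 1750 × (1050 − 23.3) × 10.6 / [1900 × (1 + 0.101 × 10.6)] = 1.27×10^7 / 3934 = 3229 m³.
Food-to-microorganism ratio F/M = Q S₀ / (V X) = 1750 × 1050 / (3229 × 1900) = 0.2995 d⁻¹.

F/M ≈ 0.300 d⁻¹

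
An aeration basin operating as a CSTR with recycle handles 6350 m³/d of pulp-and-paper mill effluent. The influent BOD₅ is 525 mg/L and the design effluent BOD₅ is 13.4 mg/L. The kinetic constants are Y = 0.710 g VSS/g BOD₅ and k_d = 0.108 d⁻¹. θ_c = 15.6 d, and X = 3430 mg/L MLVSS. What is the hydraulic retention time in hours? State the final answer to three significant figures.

τ ≈ 14.8 h

Steady-state biomass mass balance: V·X·(1 + k_d·θ_c) = Y·Q·(S₀ − S)·θ_c, so V = 0.710 × 6350 × (525 − 13.4) × 15.6 / [3430 × (1 + 0.108 × 15.6)] = 3.6×10^7 / 9209 = 3907 m³.
τ = V/Q = 3907/6350 = 0.6153 d, or 14.77 h.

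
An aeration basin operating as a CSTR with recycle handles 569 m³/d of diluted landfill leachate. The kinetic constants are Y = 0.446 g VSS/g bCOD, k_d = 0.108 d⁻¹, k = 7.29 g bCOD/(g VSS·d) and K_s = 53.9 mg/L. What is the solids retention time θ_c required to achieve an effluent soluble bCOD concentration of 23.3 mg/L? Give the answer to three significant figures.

Specific growth rate at S = 23.3 mg/L: μ = YkS/(K_s+S) = 0.446·7.29·23.3/(53.9+23.3) = 0.9813 d⁻¹.
θ_c = 1/(μ − k_d) = 1/(0.9813 − 0.108) = 1/0.8733 = 1.145 d.

θ_c ≈ 1.15 d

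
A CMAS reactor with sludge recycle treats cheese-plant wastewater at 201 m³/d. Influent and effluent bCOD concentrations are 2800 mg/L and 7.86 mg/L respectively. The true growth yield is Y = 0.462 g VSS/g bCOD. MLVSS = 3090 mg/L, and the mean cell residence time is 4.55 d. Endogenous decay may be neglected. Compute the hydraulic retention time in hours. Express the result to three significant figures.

Biomass mass balance (decay neglected): V·X = Y·Q·(S₀ − S)·θ_c, so V = 0.462 × 201 × (2800 − 7.86) × 4.55 / 3090 = 381.8 m³.
τ = V/Q = 381.8/201 = 1.899 d, or 45.59 h.

τ ≈ 45.6 h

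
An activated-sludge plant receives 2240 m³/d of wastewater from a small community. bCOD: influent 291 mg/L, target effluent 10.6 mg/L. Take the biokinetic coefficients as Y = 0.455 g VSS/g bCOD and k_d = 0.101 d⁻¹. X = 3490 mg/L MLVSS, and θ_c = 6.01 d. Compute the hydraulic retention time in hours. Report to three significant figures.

Rearranging the biomass balance for a CMAS with decay, V = Y·Q·ΔS·θ_c / [X·(1+k_d θ_c)] = 0.455 × 2240 × (291 − 10.6) × 6.01 / [3490 × (1 + 0.101 × 6.01)] = 1.72×10^6 / 5608 = 306.2 m³.
Hydraulic retention time τ = V/Q = 306.2 / 2240 = 0.1367 d = 3.281 h.

τ ≈ 3.28 h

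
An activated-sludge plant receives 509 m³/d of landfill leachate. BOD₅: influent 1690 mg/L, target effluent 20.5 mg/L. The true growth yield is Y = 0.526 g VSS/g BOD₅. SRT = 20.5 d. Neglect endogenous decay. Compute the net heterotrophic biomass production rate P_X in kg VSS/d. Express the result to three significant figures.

Since k_d ≈ 0, Y_obs = Y = 0.526 g VSS/g BOD₅.
ΔS = 1690 − 20.5 = 1670 mg/L, so the substrate removal rate is 509 × 1670/1000 = 849.8 kg BOD₅/d.
P_X = Y_obs · Q(S₀ − S) = 0.5260 × 849.8 = 447.0 kg VSS/d.

P_X ≈ 447 kg VSS/d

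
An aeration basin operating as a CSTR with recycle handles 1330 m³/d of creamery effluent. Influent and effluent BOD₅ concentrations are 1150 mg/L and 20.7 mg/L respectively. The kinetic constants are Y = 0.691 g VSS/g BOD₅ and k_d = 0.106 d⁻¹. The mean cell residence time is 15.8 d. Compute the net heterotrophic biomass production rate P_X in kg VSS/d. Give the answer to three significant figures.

P_X ≈ 388 kg VSS/d

Observed yield with endogenous decay: Y_obs = Y / (1 + k_d·θ_c) = 0.691 / (1 + 0.106 × 15.8) = 0.691 / 2.675 = 0.2583 g VSS/g BOD₅.
Q·(S₀ − S) = 1330 × (1150 − 20.7) × 10⁻³ = 1502 kg/d removed.
Biomass produced: P_X = Y_obs·Q·ΔS = 0.2583 × 1502 ≈ 388.0 kg VSS/d.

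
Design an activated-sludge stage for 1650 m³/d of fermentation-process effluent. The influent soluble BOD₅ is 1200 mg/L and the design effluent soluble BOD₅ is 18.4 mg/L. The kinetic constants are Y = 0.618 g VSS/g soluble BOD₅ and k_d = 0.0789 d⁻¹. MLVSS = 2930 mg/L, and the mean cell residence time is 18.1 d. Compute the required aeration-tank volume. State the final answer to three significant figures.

Steady-state biomass mass balance: V·X·(1 + k_d·θ_c) = Y·Q·(S₀ − S)·θ_c, so V = 0.618 × 1650 × (1200 − 18.4) × 18.1 / [2930 × (1 + 0.0789 × 18.1)] = 2.18×10^7 / 7114 = 3065 m³.

V ≈ 3070 m³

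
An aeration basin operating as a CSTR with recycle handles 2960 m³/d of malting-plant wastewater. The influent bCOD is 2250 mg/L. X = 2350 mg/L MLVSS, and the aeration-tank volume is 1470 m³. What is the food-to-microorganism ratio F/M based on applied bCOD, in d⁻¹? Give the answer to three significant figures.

F/M = applied load / biomass = Q·S₀/(V·X) = 2960 × 2250 / (1470 × 2350) = 1.928 d⁻¹.

F/M ≈ 1.93 d⁻¹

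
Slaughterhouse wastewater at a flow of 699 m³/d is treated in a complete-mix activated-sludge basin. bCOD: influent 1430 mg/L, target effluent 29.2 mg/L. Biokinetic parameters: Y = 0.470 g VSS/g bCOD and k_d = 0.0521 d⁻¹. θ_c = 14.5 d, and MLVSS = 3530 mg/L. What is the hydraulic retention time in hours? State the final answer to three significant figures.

τ ≈ 37.0 h

From the SRT design equation V = Y Q (S₀−S) θ_c / [X (1 + k_d θ_c)] = 0.470 × 699 × (1430 − 29.2) × 14.5 / [3530 × (1 + 0.0521 × 14.5)] = 6.67×10^6 / 6197 = 1077 m³.
HRT = V/Q = 1077 m³ / 699 m³·d⁻¹ = 1.541 d × 24 = 36.97 h.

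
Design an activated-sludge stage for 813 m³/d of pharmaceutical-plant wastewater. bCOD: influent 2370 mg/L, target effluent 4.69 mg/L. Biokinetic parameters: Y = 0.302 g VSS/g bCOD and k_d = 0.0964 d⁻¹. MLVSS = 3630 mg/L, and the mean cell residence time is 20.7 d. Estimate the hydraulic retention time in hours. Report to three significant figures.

Steady-state biomass mass balance: V·X·(1 + k_d·θ_c) = Y·Q·(S₀ − S)·θ_c, so V = 0.302 × 813 × (2370 − 4.69) × 20.7 / [3630 × (1 + 0.0964 × 20.7)] = 1.2×10^7 / 10874 = 1106 m³.
HRT = V/Q = 1106 m³ / 813 m³·d⁻¹ = 1.360 d × 24 = 32.64 h.

τ ≈ 32.6 h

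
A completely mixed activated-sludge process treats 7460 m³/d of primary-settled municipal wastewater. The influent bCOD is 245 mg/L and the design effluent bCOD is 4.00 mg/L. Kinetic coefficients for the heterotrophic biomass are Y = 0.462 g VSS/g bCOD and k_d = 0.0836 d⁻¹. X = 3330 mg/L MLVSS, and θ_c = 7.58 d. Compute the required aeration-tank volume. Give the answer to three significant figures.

Steady-state biomass mass balance: V·X·(1 + k_d·θ_c) = Y·Q·(S₀ − S)·θ_c, so V = 0.462 × 7460 × (245 − 4.00) × 7.58 / [3330 × (1 + 0.0836 × 7.58)] = 6.3×10^6 / 5440 = 1157 m³.

V ≈ 1160 m³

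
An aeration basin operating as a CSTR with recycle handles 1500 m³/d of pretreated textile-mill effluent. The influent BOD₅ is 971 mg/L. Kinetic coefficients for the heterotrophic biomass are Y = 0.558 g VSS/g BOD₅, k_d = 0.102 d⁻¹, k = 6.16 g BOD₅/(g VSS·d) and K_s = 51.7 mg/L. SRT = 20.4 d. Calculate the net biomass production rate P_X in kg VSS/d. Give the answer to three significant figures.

P_X ≈ 263 kg VSS/d

For a completely mixed reactor with recycle the Lawrence–McCarty relation gives S = K_s·(1 + k_d·θ_c) / [θ_c·(Y·k − k_d) − 1] = 51.7 × (1 + 0.102 × 20.4) / [20.4 × (0.558 × 6.16 − 0.102) − 1] = 159.3 / 67.04 = 2.376 mg/L.
The observed yield is Y_obs = Y/(1 + k_d·θ_c) = 0.558 / (1 + 0.102 × 20.4) = 0.558 / 3.081 = 0.1811 g VSS per g BOD₅ removed.
Q·(S₀ − S) = 1500 × (971 − 2.38) × 10⁻³ = 1453 kg/d removed.
Biomass produced: P_X = Y_obs·Q·ΔS = 0.1811 × 1453 ≈ 263.2 kg VSS/d.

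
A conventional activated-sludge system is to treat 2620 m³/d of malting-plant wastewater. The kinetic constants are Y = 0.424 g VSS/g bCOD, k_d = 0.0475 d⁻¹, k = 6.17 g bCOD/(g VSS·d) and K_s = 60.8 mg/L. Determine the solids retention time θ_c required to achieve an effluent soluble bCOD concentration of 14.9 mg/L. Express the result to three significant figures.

θ_c ≈ 2.14 d

At the target effluent, Y k S/(K_s+S) = 0.424×6.17×14.9/75.70 = 0.5149 d⁻¹.
1/θ_c = 0.5149 − 0.0475 = 0.4674 d⁻¹, so θ_c = 2.139 d.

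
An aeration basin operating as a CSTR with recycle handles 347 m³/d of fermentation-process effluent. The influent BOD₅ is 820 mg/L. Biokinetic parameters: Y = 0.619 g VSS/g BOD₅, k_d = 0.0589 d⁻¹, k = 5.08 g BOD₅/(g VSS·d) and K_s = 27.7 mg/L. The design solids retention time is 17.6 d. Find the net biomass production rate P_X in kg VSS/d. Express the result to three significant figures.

Effluent substrate depends only on kinetics and SRT: S = K_s(1 + k_d θ_c) / [θ_c(Yk − k_d) − 1] = 27.7 × (1 + 0.0589 × 17.6) / [17.6 × (0.619 × 5.08 − 0.0589) − 1] = 56.41 / 53.31 = 1.058 mg/L.
Y_obs = Y / (1 + k_d θ_c) = 0.619 / (1 + 0.0589 × 17.6) = 0.619 / 2.037 = 0.3039.
Substrate removed = Q·(S₀ − S) = 347 m³/d × (820 − 1.06) g/m³ = 2.84×10^5 g/d = 284.2 kg/d.
P_X = Y_obs · Q(S₀ − S) = 0.3039 × 284.2 = 86.37 kg VSS/d.

P_X ≈ 86.4 kg VSS/d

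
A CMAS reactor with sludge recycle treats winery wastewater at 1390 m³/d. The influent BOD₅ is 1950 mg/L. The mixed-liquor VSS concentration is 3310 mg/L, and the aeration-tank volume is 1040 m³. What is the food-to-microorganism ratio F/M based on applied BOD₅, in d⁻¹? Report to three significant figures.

F/M = applied load / biomass = Q·S₀/(V·X) = 1390 × 1950 / (1040 × 3310) = 0.7874 d⁻¹.

F/M ≈ 0.787 d⁻¹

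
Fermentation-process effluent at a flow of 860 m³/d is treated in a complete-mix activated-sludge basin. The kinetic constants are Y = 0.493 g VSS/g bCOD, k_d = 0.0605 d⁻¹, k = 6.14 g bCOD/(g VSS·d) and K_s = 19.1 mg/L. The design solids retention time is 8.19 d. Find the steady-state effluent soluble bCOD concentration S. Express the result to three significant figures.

S ≈ 1.23 mg/L

For a completely mixed reactor with recycle the Lawrence–McCarty relation gives S = K_s·(1 + k_d·θ_c) / [θ_c·(Y·k − k_d) − 1] = 19.1 × (1 + 0.0605 × 8.19) / [8.19 × (0.493 × 6.14 − 0.0605) − 1] = 28.56 / 23.30 = 1.226 mg/L.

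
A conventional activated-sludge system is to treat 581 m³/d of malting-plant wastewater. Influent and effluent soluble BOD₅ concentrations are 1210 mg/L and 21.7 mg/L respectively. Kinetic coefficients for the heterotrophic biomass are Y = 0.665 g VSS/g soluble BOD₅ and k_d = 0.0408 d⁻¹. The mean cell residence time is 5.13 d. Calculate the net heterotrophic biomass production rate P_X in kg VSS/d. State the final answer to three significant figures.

The observed yield is Y_obs = Y/(1 + k_d·θ_c) = 0.665 / (1 + 0.0408 × 5.13) = 0.665 / 1.209 = 0.5499 g VSS per g soluble BOD₅ removed.
Substrate removed = Q·(S₀ − S) = 581 m³/d × (1210 − 21.7) g/m³ = 6.9×10^5 g/d = 690.4 kg/d.
So the net sludge growth is P_X = 0.5499 × 690.4 = 379.7 kg VSS/d.

P_X ≈ 380 kg VSS/d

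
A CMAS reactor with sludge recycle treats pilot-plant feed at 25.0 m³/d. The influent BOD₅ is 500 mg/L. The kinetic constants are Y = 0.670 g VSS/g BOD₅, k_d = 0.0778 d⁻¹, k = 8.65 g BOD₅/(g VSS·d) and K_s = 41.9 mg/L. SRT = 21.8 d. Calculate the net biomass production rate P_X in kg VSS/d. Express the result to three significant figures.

Effluent substrate depends only on kinetics and SRT: S = K_s(1 + k_d θ_c) / [θ_c(Yk − k_d) − 1] = 41.9 × (1 + 0.0778 × 21.8) / [21.8 × (0.670 × 8.65 − 0.0778) − 1] = 113.0 / 123.6 = 0.9136 mg/L.
Correct the yield for decay: Y_obs = Y/(1 + k_d θ_c) = 0.670 / (1 + 0.0778 × 21.8) = 0.670 / 2.696 = 0.2485.
Q·(S₀ − S) = 25.0 × (500 − 0.914) × 10⁻³ = 12.48 kg/d removed.
Biomass produced: P_X = Y_obs·Q·ΔS = 0.2485 × 12.48 ≈ 3.101 kg VSS/d.

P_X ≈ 3.10 kg VSS/d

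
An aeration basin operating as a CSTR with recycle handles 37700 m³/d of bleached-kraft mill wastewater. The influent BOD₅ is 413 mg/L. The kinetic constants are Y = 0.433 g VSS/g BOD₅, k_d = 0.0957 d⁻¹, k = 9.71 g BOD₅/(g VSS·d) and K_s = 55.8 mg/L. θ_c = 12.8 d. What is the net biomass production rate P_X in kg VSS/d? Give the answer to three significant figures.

P_X ≈ 3010 kg VSS/d

For a completely mixed reactor with recycle the Lawrence–McCarty relation gives S = K_s·(1 + k_d·θ_c) / [θ_c·(Y·k − k_d) − 1] = 55.8 × (1 + 0.0957 × 12.8) / [12.8 × (0.433 × 9.71 − 0.0957) − 1] = 124.2 / 51.59 = 2.406 mg/L.
Y_obs = Y / (1 + k_d θ_c) = 0.433 / (1 + 0.0957 × 12.8) = 0.433 / 2.225 = 0.1946.
Mass of BOD₅ removed per day: Q(S₀ − S) = 37700 × 410.6 g/m³ = 15479 kg/d.
So the net sludge growth is P_X = 0.1946 × 15479 = 3012 kg VSS/d.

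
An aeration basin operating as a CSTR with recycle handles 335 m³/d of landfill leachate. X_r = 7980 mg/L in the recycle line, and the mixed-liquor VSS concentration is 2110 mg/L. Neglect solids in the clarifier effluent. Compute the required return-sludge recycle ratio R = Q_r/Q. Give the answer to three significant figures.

R = Q_r/Q = X/(X_r − X) = 2110 / (7980 − 2110) = 0.3595.

R ≈ 0.359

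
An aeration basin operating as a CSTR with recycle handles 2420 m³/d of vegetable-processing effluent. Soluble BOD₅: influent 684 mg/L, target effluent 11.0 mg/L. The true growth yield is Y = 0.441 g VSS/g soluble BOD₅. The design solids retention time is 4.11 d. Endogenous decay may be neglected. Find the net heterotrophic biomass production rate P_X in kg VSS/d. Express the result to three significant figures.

With endogenous decay neglected, the observed yield equals the true yield: Y_obs = Y = 0.441 g VSS/g soluble BOD₅.
Substrate removed = Q·(S₀ − S) = 2420 m³/d × (684 − 11.0) g/m³ = 1.63×10^6 g/d = 1629 kg/d.
Net biomass production P_X = Y_obs × Q·(S₀ − S) = 0.4410 × 1629 = 718.2 kg VSS/d.

P_X ≈ 718 kg VSS/d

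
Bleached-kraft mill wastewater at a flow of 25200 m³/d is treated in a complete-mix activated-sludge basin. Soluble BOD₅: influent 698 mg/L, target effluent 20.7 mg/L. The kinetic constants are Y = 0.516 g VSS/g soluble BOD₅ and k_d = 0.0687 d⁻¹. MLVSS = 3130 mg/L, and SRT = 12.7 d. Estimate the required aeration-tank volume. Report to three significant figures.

V ≈ 19100 m³

Steady-state biomass mass balance: V·X·(1 + k_d·θ_c) = Y·Q·(S₀ − S)·θ_c, so V = 0.516 × 25200 × (698 − 20.7) × 12.7 / [3130 × (1 + 0.0687 × 12.7)] = 1.12×10^8 / 5861 = 19084 m³.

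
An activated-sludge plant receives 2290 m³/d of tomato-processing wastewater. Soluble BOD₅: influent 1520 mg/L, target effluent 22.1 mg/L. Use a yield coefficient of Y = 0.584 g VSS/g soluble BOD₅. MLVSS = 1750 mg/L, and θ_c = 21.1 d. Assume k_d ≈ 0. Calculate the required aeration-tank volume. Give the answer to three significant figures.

V ≈ 24200 m³

With k_d = 0 the design equation reduces to V = Y Q (S₀−S) θ_c / X = 0.584 × 2290 × (1520 − 22.1) × 21.1 / 1750 = 24153 m³.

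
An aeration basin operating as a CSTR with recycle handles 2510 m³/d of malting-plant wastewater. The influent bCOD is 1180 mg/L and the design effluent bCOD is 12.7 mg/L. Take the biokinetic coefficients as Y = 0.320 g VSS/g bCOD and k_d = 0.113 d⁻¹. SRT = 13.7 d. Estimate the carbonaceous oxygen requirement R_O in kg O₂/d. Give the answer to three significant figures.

Y_obs = Y / (1 + k_d θ_c) = 0.320 / (1 + 0.113 × 13.7) = 0.320 / 2.548 = 0.1256.
Q·(S₀ − S) = 2510 × (1180 − 12.7) × 10⁻³ = 2930 kg/d removed.
Biomass synthesised: P_X = Y_obs × 2930 = 368.0 kg VSS/d.
R_O = Q·ΔS − 1.42 P_X = 2930 − 522.5 = 2407 kg O₂/d.

R_O ≈ 2410 kg O₂/d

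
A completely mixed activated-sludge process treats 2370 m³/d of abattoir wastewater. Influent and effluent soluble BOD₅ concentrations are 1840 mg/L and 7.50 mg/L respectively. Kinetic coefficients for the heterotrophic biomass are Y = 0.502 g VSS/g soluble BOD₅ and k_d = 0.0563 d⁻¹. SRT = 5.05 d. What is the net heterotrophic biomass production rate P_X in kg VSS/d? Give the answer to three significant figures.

P_X ≈ 1700 kg VSS/d

Observed yield with endogenous decay: Y_obs = Y / (1 + k_d·θ_c) = 0.502 / (1 + 0.0563 × 5.05) = 0.502 / 1.284 = 0.3909 g VSS/g soluble BOD₅.
Mass of soluble BOD₅ removed per day: Q(S₀ − S) = 2370 × 1832 g/m³ = 4343 kg/d.
P_X = Y_obs · Q(S₀ − S) = 0.3909 × 4343 = 1698 kg VSS/d.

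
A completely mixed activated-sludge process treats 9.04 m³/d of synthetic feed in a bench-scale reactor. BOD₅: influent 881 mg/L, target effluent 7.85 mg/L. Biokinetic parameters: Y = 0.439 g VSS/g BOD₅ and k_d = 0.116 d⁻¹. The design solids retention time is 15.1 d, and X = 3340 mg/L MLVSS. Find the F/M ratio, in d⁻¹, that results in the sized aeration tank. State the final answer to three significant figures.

Rearranging the biomass balance for a CMAS with decay, V = Y·Q·ΔS·θ_c / [X·(1+k_d θ_c)] = 0.439 × 9.04 × (881 − 7.85) × 15.1 / [3340 × (1 + 0.116 × 15.1)] = 5.23×10^4 / 9190 = 5.693 m³.
F/M = Q·S₀ / (V·X) = 9.04 × 881 / (5.693 × 3340) = 0.4188 g BOD₅·(g VSS·d)⁻¹.

F/M ≈ 0.419 d⁻¹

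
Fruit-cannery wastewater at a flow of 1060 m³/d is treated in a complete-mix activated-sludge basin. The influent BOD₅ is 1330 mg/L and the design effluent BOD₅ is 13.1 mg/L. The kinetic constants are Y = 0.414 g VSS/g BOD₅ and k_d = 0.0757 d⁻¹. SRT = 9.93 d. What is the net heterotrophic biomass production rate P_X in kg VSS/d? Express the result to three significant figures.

Observed yield with endogenous decay: Y_obs = Y / (1 + k_d·θ_c) = 0.414 / (1 + 0.0757 × 9.93) = 0.414 / 1.752 = 0.2363 g VSS/g BOD₅.
Substrate removed = Q·(S₀ − S) = 1060 m³/d × (1330 − 13.1) g/m³ = 1.4×10^6 g/d = 1396 kg/d.
So the net sludge growth is P_X = 0.2363 × 1396 = 329.9 kg VSS/d.

P_X ≈ 330 kg VSS/d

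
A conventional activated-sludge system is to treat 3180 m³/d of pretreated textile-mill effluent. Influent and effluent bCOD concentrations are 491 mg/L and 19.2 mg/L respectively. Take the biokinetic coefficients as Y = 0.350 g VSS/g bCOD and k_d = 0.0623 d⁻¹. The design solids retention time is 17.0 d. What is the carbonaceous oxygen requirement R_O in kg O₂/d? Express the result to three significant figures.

R_O ≈ 1140 kg O₂/d

Observed yield with endogenous decay: Y_obs = Y / (1 + k_d·θ_c) = 0.350 / (1 + 0.0623 × 17.0) = 0.350 / 2.059 = 0.1700 g VSS/g bCOD.
Q·(S₀ − S) = 3180 × (491 − 19.2) × 10⁻³ = 1500 kg/d removed.
Net sludge production P_X = 0.1700 × 1500 = 255.0 kg VSS/d.
Carbonaceous O₂ demand = substrate oxidised − cell-mass equivalent = 1500 − 1.42 × 255.0 = 1138 kg O₂/d.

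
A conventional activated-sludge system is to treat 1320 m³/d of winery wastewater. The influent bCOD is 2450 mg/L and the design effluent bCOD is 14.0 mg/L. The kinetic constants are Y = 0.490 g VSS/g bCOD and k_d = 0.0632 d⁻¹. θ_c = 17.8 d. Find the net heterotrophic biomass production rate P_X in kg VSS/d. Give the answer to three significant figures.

Observed yield with endogenous decay: Y_obs = Y / (1 + k_d·θ_c) = 0.490 / (1 + 0.0632 × 17.8) = 0.490 / 2.125 = 0.2306 g VSS/g bCOD.
Mass of bCOD removed per day: Q(S₀ − S) = 1320 × 2436 g/m³ = 3216 kg/d.
Biomass produced: P_X = Y_obs·Q·ΔS = 0.2306 × 3216 ≈ 741.5 kg VSS/d.

P_X ≈ 741 kg VSS/d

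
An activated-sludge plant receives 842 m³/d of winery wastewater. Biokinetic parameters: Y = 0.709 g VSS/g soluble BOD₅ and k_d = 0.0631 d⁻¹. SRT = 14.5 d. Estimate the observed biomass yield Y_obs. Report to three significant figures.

Y_obs = Y / (1 + k_d θ_c) = 0.709 / (1 + 0.0631 × 14.5) = 0.709 / 1.915 = 0.3702.

Y_obs ≈ 0.370 g VSS/g soluble BOD₅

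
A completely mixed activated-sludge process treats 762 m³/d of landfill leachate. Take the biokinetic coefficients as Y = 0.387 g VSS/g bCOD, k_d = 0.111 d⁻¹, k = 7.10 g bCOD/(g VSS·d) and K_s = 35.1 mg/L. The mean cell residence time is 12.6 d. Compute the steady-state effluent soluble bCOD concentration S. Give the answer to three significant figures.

S ≈ 2.61 mg/L

From the Monod/SRT balance for a CMAS, S = K_s·(1+k_d θ_c)/[θ_c·(Y k − k_d) − 1] = 35.1 × (1 + 0.111 × 12.6) / [12.6 × (0.387 × 7.10 − 0.111) − 1] = 84.19 / 32.22 = 2.613 mg/L.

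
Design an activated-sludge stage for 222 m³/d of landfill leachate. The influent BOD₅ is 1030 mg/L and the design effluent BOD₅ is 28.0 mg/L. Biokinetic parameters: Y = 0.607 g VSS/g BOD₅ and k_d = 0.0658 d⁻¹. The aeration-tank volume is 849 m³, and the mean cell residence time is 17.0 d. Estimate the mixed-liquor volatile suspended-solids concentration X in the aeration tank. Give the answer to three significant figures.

From V·X·(1 + k_d·θ_c) = Y·Q·(S₀ − S)·θ_c: X = 0.607 × 222 × (1030 − 28.0) × 17.0 / [849 × (1 + 0.0658 × 17.0)] = 1276 mg/L.

X ≈ 1280 mg/L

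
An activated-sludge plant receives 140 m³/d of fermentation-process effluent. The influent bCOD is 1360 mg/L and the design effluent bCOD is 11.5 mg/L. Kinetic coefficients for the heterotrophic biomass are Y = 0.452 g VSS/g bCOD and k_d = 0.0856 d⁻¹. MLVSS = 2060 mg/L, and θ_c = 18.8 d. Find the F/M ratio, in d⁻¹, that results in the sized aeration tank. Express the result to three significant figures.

Rearranging the biomass balance for a CMAS with decay, V = Y·Q·ΔS·θ_c / [X·(1+k_d θ_c)] = 0.452 × 140 × (1360 − 11.5) × 18.8 / [2060 × (1 + 0.0856 × 18.8)] = 1.6×10^6 / 5375 = 298.5 m³.
F/M = applied load / biomass = Q·S₀/(V·X) = 140 × 1360 / (298.5 × 2060) = 0.3097 d⁻¹.

F/M ≈ 0.310 d⁻¹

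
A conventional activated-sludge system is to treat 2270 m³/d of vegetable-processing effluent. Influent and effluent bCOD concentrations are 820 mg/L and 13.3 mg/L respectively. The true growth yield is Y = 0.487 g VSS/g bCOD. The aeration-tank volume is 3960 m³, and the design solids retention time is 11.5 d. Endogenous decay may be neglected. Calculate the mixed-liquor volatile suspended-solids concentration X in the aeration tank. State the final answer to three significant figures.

X ≈ 2590 mg/L

Without decay, X = Y Q (S₀−S) θ_c / V = 0.487 × 2270 × (820 − 13.3) × 11.5 / 3960 = 2590 mg/L.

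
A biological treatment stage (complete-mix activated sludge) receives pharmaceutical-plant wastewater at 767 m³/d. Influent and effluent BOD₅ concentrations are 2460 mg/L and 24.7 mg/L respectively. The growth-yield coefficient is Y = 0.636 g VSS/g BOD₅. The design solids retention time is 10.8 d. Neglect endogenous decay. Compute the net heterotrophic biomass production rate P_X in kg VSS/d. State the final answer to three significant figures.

No decay correction is needed, so Y_obs = Y = 0.636.
Q·(S₀ − S) = 767 × (2460 − 24.7) × 10⁻³ = 1868 kg/d removed.
P_X = Y_obs · Q(S₀ − S) = 0.6360 × 1868 = 1188 kg VSS/d.

P_X ≈ 1190 kg VSS/d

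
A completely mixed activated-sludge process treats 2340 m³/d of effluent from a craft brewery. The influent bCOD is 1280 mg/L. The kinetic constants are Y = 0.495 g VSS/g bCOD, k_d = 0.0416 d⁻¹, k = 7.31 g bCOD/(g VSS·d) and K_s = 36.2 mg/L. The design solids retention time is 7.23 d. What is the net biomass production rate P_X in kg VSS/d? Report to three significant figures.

P_X ≈ 1140 kg VSS/d

Effluent substrate depends only on kinetics and SRT: S = K_s(1 + k_d θ_c) / [θ_c(Yk − k_d) − 1] = 36.2 × (1 + 0.0416 × 7.23) / [7.23 × (0.495 × 7.31 − 0.0416) − 1] = 47.09 / 24.86 = 1.894 mg/L.
The observed yield is Y_obs = Y/(1 + k_d·θ_c) = 0.495 / (1 + 0.0416 × 7.23) = 0.495 / 1.301 = 0.3805 g VSS per g bCOD removed.
Mass of bCOD removed per day: Q(S₀ − S) = 2340 × 1278 g/m³ = 2991 kg/d.
Net biomass production P_X = Y_obs × Q·(S₀ − S) = 0.3805 × 2991 = 1138 kg VSS/d.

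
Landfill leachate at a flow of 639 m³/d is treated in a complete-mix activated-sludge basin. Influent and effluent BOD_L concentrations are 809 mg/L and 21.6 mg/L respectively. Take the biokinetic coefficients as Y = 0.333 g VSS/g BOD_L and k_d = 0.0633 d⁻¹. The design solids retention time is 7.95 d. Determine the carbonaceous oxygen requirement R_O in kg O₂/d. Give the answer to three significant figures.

Correct the yield for decay: Y_obs = Y/(1 + k_d θ_c) = 0.333 / (1 + 0.0633 × 7.95) = 0.333 / 1.503 = 0.2215.
ΔS = 809 − 21.6 = 787.4 mg/L, so the substrate removal rate is 639 × 787.4/1000 = 503.1 kg BOD_L/d.
Biomass synthesised: P_X = Y_obs × 503.1 = 111.5 kg VSS/d.
Carbonaceous O₂ demand = substrate oxidised − cell-mass equivalent = 503.1 − 1.42 × 111.5 = 344.9 kg O₂/d.

R_O ≈ 345 kg O₂/d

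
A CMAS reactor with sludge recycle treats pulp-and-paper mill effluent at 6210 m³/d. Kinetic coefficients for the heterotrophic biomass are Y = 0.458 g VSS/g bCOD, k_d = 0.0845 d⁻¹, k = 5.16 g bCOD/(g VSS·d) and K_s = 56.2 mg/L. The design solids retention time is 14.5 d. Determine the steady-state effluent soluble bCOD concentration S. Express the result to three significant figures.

Effluent substrate depends only on kinetics and SRT: S = K_s(1 + k_d θ_c) / [θ_c(Yk − k_d) − 1] = 56.2 × (1 + 0.0845 × 14.5) / [14.5 × (0.458 × 5.16 − 0.0845) − 1] = 125.1 / 32.04 = 3.903 mg/L.

S ≈ 3.90 mg/L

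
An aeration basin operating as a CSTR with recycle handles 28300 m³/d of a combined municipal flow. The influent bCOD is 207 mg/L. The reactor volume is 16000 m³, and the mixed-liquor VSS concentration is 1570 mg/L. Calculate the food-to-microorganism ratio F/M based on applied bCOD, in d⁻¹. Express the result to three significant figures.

F/M ≈ 0.233 d⁻¹

F/M = Q·S₀ / (V·X) = 28300 × 207 / (16000 × 1570) = 0.2332 g bCOD·(g VSS·d)⁻¹.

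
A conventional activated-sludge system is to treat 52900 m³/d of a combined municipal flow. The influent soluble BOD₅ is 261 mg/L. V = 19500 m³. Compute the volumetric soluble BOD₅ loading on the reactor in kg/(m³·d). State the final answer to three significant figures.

L_v = Q S₀ / V = 52900 × 261 × 10⁻³ / 19500 = 0.7080 kg/(m³·d).

L_v ≈ 0.708 kg soluble BOD₅/(m³·d)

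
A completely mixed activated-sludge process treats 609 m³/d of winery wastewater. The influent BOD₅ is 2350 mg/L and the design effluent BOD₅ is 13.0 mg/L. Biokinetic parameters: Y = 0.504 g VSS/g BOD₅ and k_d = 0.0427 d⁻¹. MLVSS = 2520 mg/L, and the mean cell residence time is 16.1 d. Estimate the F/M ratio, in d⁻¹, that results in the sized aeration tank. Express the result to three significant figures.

F/M ≈ 0.209 d⁻¹

Steady-state biomass mass balance: V·X·(1 + k_d·θ_c) = Y·Q·(S₀ − S)·θ_c, so V = 0.504 × 609 × (2350 − 13.0) × 16.1 / [2520 × (1 + 0.0427 × 16.1)] = 1.15×10^7 / 4252 = 2716 m³.
F/M = applied load / biomass = Q·S₀/(V·X) = 609 × 2350 / (2716 × 2520) = 0.2091 d⁻¹.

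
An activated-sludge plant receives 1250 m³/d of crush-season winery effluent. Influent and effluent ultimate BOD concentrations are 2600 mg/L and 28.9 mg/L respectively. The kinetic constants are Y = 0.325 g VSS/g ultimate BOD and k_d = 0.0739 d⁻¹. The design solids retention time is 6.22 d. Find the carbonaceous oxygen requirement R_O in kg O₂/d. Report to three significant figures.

Correct the yield for decay: Y_obs = Y/(1 + k_d θ_c) = 0.325 / (1 + 0.0739 × 6.22) = 0.325 / 1.460 = 0.2227.
Mass of ultimate BOD removed per day: Q(S₀ − S) = 1250 × 2571 g/m³ = 3214 kg/d.
Net sludge production P_X = 0.2227 × 3214 = 715.6 kg VSS/d.
R_O = Q·ΔS − 1.42 P_X = 3214 − 1016 = 2198 kg O₂/d.

R_O ≈ 2200 kg O₂/d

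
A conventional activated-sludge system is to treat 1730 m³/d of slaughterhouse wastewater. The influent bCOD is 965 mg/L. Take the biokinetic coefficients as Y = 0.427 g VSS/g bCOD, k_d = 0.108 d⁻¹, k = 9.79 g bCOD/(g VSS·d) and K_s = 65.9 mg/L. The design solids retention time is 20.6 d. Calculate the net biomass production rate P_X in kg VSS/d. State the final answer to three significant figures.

For a completely mixed reactor with recycle the Lawrence–McCarty relation gives S = K_s·(1 + k_d·θ_c) / [θ_c·(Y·k − k_d) − 1] = 65.9 × (1 + 0.108 × 20.6) / [20.6 × (0.427 × 9.79 − 0.108) − 1] = 212.5 / 82.89 = 2.564 mg/L.
The observed yield is Y_obs = Y/(1 + k_d·θ_c) = 0.427 / (1 + 0.108 × 20.6) = 0.427 / 3.225 = 0.1324 g VSS per g bCOD removed.
ΔS = 965 − 2.56 = 962.4 mg/L, so the substrate removal rate is 1730 × 962.4/1000 = 1665 kg bCOD/d.
Biomass produced: P_X = Y_obs·Q·ΔS = 0.1324 × 1665 ≈ 220.5 kg VSS/d.

P_X ≈ 220 kg VSS/d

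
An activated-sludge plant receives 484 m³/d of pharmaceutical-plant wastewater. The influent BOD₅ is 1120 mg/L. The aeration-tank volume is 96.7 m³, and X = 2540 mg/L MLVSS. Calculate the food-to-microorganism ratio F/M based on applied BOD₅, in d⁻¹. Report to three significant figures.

F/M ≈ 2.21 d⁻¹

Food-to-microorganism ratio F/M = Q S₀ / (V X) = 484 × 1120 / (96.70 × 2540) = 2.207 d⁻¹.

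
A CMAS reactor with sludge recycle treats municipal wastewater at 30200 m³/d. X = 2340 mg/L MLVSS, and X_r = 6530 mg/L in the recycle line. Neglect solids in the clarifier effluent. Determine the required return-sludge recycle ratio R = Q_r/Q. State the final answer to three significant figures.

Mass balance around the secondary clarifier (neglecting effluent solids): R = X / (X_r − X) = 2340 / (6530 − 2340) = 0.5585.

R ≈ 0.558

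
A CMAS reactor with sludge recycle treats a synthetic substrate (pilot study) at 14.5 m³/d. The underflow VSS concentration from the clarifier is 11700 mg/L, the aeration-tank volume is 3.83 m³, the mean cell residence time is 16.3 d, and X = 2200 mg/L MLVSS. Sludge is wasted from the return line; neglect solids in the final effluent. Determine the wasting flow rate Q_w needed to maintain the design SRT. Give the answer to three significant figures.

Q_w = (V·X)/(θ_c X_r) = 3.830 × 2200 / (16.3 × 11700) = 0.04418 m³/d.

Q_w ≈ 0.0442 m³/d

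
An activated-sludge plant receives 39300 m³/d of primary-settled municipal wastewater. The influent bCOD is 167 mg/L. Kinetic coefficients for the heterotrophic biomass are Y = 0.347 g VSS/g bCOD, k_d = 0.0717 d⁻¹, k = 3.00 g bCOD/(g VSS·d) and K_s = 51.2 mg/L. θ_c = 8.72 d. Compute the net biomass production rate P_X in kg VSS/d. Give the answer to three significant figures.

From the Monod/SRT balance for a CMAS, S = K_s·(1+k_d θ_c)/[θ_c·(Y k − k_d) − 1] = 51.2 × (1 + 0.0717 × 8.72) / [8.72 × (0.347 × 3.00 − 0.0717) − 1] = 83.21 / 7.452 = 11.17 mg/L.
Observed yield with endogenous decay: Y_obs = Y / (1 + k_d·θ_c) = 0.347 / (1 + 0.0717 × 8.72) = 0.347 / 1.625 = 0.2135 g VSS/g bCOD.
Q·(S₀ − S) = 39300 × (167 − 11.2) × 10⁻³ = 6123 kg/d removed.
Biomass produced: P_X = Y_obs·Q·ΔS = 0.2135 × 6123 ≈ 1307 kg VSS/d.

P_X ≈ 1310 kg VSS/d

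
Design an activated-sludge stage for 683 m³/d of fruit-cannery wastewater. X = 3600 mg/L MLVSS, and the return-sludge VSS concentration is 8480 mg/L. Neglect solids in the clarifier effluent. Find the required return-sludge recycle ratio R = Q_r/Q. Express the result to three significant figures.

R ≈ 0.738

Mass balance around the secondary clarifier (neglecting effluent solids): R = X / (X_r − X) = 3600 / (8480 − 3600) = 0.7377.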